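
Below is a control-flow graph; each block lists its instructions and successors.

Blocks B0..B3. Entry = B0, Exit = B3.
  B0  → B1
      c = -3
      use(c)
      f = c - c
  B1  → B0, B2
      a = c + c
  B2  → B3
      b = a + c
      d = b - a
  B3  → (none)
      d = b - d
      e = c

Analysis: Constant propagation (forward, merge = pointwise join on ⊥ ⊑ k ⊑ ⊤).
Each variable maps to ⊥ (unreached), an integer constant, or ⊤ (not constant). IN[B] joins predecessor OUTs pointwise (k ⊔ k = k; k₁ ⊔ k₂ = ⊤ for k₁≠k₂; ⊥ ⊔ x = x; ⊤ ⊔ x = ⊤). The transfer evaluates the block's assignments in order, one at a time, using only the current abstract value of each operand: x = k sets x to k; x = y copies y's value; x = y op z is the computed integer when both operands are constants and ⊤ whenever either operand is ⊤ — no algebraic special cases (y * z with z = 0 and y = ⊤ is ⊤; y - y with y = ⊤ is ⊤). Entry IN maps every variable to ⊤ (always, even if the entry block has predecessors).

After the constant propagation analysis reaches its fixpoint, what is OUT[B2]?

Per-block solution:
  B0:  IN=(all ⊤)  OUT={c:-3, f:0; rest ⊤}
  B1:  IN={c:-3, f:0; rest ⊤}  OUT={a:-6, c:-3, f:0; rest ⊤}
  B2:  IN={a:-6, c:-3, f:0; rest ⊤}  OUT={a:-6, b:-9, c:-3, d:-3, f:0; rest ⊤}
  B3:  IN={a:-6, b:-9, c:-3, d:-3, f:0; rest ⊤}  OUT={a:-6, b:-9, c:-3, d:-6, e:-3, f:0; rest ⊤}

Merge at B2: IN[B2] = OUT[B1] = {a: -6, b: ⊤, c: -3, d: ⊤, e: ⊤, f: 0}
Applying B2's transfer function to that IN value gives OUT[B2] (row B2 above).

Answer: {a: -6, b: -9, c: -3, d: -3, e: ⊤, f: 0}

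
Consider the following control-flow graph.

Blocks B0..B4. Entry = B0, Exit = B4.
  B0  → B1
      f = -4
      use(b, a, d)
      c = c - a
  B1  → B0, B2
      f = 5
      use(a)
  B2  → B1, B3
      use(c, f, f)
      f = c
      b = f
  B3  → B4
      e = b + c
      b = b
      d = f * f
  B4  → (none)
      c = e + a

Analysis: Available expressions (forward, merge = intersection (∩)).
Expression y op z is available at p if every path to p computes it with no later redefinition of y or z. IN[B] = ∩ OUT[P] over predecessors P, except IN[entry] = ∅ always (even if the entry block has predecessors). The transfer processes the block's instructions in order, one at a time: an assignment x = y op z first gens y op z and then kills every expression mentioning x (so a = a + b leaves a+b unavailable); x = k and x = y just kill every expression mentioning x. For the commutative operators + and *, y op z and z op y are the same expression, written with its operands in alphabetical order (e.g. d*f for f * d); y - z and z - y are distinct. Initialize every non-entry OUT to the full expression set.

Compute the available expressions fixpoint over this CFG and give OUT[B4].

Answer: {a+e, f*f}

Trace:
Converged values:
  B0:  IN={}  OUT={}
  B1:  IN={}  OUT={}
  B2:  IN={}  OUT={}
  B3:  IN={}  OUT={f*f}
  B4:  IN={f*f}  OUT={a+e, f*f}

Merge at B4: IN[B4] = OUT[B3] = {f*f}
Applying B4's transfer function to that IN value gives OUT[B4] (row B4 above).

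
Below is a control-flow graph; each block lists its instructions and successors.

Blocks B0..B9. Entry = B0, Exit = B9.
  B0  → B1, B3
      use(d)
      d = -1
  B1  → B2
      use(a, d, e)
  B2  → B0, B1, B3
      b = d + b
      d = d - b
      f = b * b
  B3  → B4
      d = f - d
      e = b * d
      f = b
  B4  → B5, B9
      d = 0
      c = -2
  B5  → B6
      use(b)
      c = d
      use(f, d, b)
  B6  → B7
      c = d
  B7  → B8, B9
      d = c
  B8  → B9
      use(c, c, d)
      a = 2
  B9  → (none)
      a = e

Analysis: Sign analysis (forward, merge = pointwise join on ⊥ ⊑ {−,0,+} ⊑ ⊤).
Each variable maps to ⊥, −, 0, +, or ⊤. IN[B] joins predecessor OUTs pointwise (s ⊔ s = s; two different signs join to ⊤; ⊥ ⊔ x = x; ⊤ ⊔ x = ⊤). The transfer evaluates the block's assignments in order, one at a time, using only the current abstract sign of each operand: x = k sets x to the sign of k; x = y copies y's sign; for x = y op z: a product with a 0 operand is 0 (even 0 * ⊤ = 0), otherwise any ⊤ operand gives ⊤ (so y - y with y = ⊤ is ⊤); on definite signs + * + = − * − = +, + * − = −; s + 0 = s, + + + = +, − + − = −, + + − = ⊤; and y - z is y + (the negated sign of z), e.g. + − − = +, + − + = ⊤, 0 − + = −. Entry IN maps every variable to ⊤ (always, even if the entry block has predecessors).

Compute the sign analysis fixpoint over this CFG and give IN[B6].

Answer: {a: ⊤, b: ⊤, c: 0, d: 0, e: ⊤, f: ⊤}

Working:
Per-block solution:
  B0:   IN=(all ⊤)   OUT={d:-; rest ⊤}
  B1:   IN=(all ⊤)   OUT=(all ⊤)
  B2:   IN=(all ⊤)   OUT=(all ⊤)
  B3:   IN=(all ⊤)   OUT=(all ⊤)
  B4:   IN=(all ⊤)   OUT={c:-, d:0; rest ⊤}
  B5:   IN={c:-, d:0; rest ⊤}   OUT={c:0, d:0; rest ⊤}
  B6:   IN={c:0, d:0; rest ⊤}   OUT={c:0, d:0; rest ⊤}
  B7:   IN={c:0, d:0; rest ⊤}   OUT={c:0, d:0; rest ⊤}
  B8:   IN={c:0, d:0; rest ⊤}   OUT={a:+, c:0, d:0; rest ⊤}
  B9:   IN={d:0; rest ⊤}   OUT={d:0; rest ⊤}

Merge at B6: IN[B6] = OUT[B5] = {a: ⊤, b: ⊤, c: 0, d: 0, e: ⊤, f: ⊤}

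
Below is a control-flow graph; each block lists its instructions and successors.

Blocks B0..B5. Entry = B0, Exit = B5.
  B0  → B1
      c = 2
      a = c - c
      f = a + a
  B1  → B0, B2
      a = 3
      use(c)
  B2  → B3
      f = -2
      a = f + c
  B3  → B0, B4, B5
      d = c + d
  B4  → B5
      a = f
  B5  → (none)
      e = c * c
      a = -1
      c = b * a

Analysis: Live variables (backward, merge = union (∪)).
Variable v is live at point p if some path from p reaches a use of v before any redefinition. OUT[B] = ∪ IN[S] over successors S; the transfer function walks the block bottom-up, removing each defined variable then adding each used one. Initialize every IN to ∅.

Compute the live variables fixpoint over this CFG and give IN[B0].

Answer: {b, d}

Derivation:
Converged values:
  B0:  IN={b, d}  OUT={b, c, d}
  B1:  IN={b, c, d}  OUT={b, c, d}
  B2:  IN={b, c, d}  OUT={b, c, d, f}
  B3:  IN={b, c, d, f}  OUT={b, c, d, f}
  B4:  IN={b, c, f}  OUT={b, c}
  B5:  IN={b, c}  OUT={}

Merge at B0: OUT[B0] = IN[B1] = {b, c, d}
Applying B0's transfer function to that OUT value gives IN[B0] (row B0 above).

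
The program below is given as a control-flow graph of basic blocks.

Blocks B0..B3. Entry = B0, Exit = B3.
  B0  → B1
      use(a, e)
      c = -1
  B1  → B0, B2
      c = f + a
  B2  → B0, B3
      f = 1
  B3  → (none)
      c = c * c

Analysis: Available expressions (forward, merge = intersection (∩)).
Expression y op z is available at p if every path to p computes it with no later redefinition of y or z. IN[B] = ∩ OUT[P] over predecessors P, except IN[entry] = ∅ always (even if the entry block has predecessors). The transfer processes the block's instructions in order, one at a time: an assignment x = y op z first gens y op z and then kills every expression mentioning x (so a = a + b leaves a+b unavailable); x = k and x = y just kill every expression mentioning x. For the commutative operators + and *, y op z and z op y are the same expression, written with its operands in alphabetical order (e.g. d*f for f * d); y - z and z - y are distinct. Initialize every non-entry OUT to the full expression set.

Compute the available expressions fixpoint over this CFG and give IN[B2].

Answer: {a+f}

Working:
Fixpoint table:
  B0:  IN={}  OUT={}
  B1:  IN={}  OUT={a+f}
  B2:  IN={a+f}  OUT={}
  B3:  IN={}  OUT={}

Merge at B2: IN[B2] = OUT[B1] = {a+f}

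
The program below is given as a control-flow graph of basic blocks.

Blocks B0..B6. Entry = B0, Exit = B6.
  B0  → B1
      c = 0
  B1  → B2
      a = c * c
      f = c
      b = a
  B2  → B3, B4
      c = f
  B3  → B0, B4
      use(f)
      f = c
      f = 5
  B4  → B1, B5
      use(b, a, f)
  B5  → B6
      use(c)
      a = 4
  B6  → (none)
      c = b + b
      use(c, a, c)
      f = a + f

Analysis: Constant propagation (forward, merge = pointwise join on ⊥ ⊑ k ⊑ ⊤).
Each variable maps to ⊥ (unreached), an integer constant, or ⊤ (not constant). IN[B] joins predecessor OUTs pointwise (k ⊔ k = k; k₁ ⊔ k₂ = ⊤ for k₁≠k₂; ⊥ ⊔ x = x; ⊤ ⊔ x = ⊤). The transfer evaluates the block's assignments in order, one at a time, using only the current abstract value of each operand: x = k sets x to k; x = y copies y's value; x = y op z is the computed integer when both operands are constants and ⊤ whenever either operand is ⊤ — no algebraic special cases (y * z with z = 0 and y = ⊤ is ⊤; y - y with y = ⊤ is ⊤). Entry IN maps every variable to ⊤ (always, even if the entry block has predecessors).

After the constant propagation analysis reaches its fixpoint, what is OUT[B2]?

Answer: {a: 0, b: 0, c: 0, d: ⊤, e: ⊤, f: 0}

Trace:
Fixpoint table:
  B0:   IN=(all ⊤)   OUT={c:0; rest ⊤}
  B1:   IN={c:0; rest ⊤}   OUT={a:0, b:0, c:0, f:0; rest ⊤}
  B2:   IN={a:0, b:0, c:0, f:0; rest ⊤}   OUT={a:0, b:0, c:0, f:0; rest ⊤}
  B3:   IN={a:0, b:0, c:0, f:0; rest ⊤}   OUT={a:0, b:0, c:0, f:5; rest ⊤}
  B4:   IN={a:0, b:0, c:0; rest ⊤}   OUT={a:0, b:0, c:0; rest ⊤}
  B5:   IN={a:0, b:0, c:0; rest ⊤}   OUT={a:4, b:0, c:0; rest ⊤}
  B6:   IN={a:4, b:0, c:0; rest ⊤}   OUT={a:4, b:0, c:0; rest ⊤}

Merge at B2: IN[B2] = OUT[B1] = {a: 0, b: 0, c: 0, d: ⊤, e: ⊤, f: 0}
Applying B2's transfer function to that IN value gives OUT[B2] (row B2 above).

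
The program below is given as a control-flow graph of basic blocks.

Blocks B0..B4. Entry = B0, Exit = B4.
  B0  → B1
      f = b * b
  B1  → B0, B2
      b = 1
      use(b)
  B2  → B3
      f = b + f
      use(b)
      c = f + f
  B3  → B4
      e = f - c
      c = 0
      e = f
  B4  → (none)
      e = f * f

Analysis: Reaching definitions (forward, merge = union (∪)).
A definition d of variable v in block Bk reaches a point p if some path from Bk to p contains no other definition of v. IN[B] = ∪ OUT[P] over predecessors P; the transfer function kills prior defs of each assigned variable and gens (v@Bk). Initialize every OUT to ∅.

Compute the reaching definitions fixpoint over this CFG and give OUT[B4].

Answer: {b@B1, c@B3, e@B4, f@B2}

Trace:
Per-block solution:
  B0:   IN={b@B1, f@B0}   OUT={b@B1, f@B0}
  B1:   IN={b@B1, f@B0}   OUT={b@B1, f@B0}
  B2:   IN={b@B1, f@B0}   OUT={b@B1, c@B2, f@B2}
  B3:   IN={b@B1, c@B2, f@B2}   OUT={b@B1, c@B3, e@B3, f@B2}
  B4:   IN={b@B1, c@B3, e@B3, f@B2}   OUT={b@B1, c@B3, e@B4, f@B2}

Merge at B4: IN[B4] = OUT[B3] = {b@B1, c@B3, e@B3, f@B2}
Applying B4's transfer function to that IN value gives OUT[B4] (row B4 above).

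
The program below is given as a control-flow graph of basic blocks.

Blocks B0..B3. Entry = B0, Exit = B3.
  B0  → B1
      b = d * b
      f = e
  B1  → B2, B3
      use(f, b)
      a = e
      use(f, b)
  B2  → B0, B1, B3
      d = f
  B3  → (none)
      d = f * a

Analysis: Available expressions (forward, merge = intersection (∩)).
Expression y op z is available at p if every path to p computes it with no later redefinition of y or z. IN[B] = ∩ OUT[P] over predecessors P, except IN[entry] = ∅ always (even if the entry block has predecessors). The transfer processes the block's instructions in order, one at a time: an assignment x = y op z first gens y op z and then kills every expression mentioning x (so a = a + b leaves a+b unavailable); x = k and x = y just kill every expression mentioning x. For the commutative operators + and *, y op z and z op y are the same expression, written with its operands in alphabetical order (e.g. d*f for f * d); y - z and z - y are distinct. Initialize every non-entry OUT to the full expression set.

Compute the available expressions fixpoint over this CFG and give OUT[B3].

Fixpoint table:
  B0:   IN={}   OUT={}
  B1:   IN={}   OUT={}
  B2:   IN={}   OUT={}
  B3:   IN={}   OUT={a*f}

Merge at B3: IN[B3] = OUT[B1] ∩ OUT[B2] = {}
Applying B3's transfer function to that IN value gives OUT[B3] (row B3 above).

Answer: {a*f}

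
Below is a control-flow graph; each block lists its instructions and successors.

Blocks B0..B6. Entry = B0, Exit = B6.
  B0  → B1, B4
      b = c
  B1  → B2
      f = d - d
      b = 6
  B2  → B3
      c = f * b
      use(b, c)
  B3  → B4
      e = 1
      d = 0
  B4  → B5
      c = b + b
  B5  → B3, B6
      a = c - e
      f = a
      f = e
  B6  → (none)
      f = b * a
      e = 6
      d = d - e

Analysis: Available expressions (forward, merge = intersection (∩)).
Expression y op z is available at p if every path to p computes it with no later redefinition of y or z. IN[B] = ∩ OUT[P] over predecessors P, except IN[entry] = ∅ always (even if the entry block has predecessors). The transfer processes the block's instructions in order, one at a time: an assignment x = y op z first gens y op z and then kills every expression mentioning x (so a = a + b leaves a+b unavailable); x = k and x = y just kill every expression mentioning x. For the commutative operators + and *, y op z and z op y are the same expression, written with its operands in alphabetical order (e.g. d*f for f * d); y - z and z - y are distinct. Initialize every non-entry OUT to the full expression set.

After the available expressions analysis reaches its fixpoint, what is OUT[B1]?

Answer: {d-d}

Trace:
Per-block solution:
  B0:  IN={}  OUT={}
  B1:  IN={}  OUT={d-d}
  B2:  IN={d-d}  OUT={b*f, d-d}
  B3:  IN={}  OUT={}
  B4:  IN={}  OUT={b+b}
  B5:  IN={b+b}  OUT={b+b, c-e}
  B6:  IN={b+b, c-e}  OUT={a*b, b+b}

Merge at B1: IN[B1] = OUT[B0] = {}
Applying B1's transfer function to that IN value gives OUT[B1] (row B1 above).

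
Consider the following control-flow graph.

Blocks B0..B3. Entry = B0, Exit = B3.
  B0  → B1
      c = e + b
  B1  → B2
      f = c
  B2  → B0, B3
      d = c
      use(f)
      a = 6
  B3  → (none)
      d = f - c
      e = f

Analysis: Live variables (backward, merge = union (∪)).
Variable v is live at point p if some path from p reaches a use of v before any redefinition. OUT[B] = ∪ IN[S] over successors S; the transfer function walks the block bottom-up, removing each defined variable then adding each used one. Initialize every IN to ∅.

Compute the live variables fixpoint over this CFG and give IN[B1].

Converged values:
  B0:   IN={b, e}   OUT={b, c, e}
  B1:   IN={b, c, e}   OUT={b, c, e, f}
  B2:   IN={b, c, e, f}   OUT={b, c, e, f}
  B3:   IN={c, f}   OUT={}

Merge at B1: OUT[B1] = IN[B2] = {b, c, e, f}
Applying B1's transfer function to that OUT value gives IN[B1] (row B1 above).

Answer: {b, c, e}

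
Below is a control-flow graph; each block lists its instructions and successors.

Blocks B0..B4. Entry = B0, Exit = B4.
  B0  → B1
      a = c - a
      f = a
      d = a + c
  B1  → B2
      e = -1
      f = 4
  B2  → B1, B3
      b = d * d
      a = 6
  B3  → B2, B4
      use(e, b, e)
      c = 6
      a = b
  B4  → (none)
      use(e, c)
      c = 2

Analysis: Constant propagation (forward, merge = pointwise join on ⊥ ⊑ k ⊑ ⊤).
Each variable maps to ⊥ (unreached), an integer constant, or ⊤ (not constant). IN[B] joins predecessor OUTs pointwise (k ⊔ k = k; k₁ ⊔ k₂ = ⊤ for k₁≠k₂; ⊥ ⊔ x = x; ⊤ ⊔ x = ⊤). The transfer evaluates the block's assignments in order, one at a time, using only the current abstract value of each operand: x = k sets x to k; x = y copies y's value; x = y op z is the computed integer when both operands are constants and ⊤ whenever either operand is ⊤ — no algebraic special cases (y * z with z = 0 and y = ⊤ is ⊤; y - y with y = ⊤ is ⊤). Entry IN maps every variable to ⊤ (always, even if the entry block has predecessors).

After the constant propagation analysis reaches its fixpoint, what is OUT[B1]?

Answer: {a: ⊤, b: ⊤, c: ⊤, d: ⊤, e: -1, f: 4}

Working:
Fixpoint table:
  B0:   IN=(all ⊤)   OUT=(all ⊤)
  B1:   IN=(all ⊤)   OUT={e:-1, f:4; rest ⊤}
  B2:   IN={e:-1, f:4; rest ⊤}   OUT={a:6, e:-1, f:4; rest ⊤}
  B3:   IN={a:6, e:-1, f:4; rest ⊤}   OUT={c:6, e:-1, f:4; rest ⊤}
  B4:   IN={c:6, e:-1, f:4; rest ⊤}   OUT={c:2, e:-1, f:4; rest ⊤}

Merge at B1: IN[B1] = OUT[B0] ⊔ OUT[B2] = {a: ⊤, b: ⊤, c: ⊤, d: ⊤, e: ⊤, f: ⊤}
Applying B1's transfer function to that IN value gives OUT[B1] (row B1 above).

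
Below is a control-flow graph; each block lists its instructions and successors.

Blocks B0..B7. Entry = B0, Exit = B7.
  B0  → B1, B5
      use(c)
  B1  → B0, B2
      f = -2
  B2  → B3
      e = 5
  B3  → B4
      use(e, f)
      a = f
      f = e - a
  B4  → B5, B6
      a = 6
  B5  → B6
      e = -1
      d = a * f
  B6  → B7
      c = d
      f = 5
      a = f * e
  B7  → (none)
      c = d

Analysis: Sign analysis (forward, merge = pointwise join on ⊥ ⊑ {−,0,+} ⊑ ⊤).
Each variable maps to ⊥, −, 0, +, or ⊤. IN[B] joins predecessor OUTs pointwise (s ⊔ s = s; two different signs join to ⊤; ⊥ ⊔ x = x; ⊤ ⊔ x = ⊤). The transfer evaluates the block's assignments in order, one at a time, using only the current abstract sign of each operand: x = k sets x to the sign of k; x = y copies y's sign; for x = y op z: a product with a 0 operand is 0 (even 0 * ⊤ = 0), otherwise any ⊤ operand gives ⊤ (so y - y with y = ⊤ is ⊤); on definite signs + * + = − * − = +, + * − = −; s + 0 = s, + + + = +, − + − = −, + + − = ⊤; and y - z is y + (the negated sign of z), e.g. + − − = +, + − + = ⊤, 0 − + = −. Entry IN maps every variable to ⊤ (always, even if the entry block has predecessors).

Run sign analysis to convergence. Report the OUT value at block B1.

Answer: {a: ⊤, b: ⊤, c: ⊤, d: ⊤, e: ⊤, f: -}

Trace:
Fixpoint table:
  B0:   IN=(all ⊤)   OUT=(all ⊤)
  B1:   IN=(all ⊤)   OUT={f:-; rest ⊤}
  B2:   IN={f:-; rest ⊤}   OUT={e:+, f:-; rest ⊤}
  B3:   IN={e:+, f:-; rest ⊤}   OUT={a:-, e:+, f:+; rest ⊤}
  B4:   IN={a:-, e:+, f:+; rest ⊤}   OUT={a:+, e:+, f:+; rest ⊤}
  B5:   IN=(all ⊤)   OUT={e:-; rest ⊤}
  B6:   IN=(all ⊤)   OUT={f:+; rest ⊤}
  B7:   IN={f:+; rest ⊤}   OUT={f:+; rest ⊤}

Merge at B1: IN[B1] = OUT[B0] = {a: ⊤, b: ⊤, c: ⊤, d: ⊤, e: ⊤, f: ⊤}
Applying B1's transfer function to that IN value gives OUT[B1] (row B1 above).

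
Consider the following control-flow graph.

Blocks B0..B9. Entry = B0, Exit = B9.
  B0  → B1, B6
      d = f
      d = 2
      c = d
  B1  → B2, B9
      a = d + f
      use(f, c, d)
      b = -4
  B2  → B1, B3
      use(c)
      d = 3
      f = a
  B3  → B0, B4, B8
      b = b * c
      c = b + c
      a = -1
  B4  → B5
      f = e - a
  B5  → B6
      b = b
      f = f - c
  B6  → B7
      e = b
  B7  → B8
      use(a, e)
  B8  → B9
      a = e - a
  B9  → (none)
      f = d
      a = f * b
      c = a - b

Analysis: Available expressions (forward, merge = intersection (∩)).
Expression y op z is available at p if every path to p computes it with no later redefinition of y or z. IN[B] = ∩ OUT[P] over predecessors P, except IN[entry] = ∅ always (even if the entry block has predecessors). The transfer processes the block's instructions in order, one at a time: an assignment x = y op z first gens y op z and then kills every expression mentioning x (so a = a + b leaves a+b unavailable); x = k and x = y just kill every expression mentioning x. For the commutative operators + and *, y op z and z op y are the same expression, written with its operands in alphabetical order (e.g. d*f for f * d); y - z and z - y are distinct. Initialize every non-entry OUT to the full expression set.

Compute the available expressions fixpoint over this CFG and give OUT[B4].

Converged values:
  B0:   IN={}   OUT={}
  B1:   IN={}   OUT={d+f}
  B2:   IN={d+f}   OUT={}
  B3:   IN={}   OUT={}
  B4:   IN={}   OUT={e-a}
  B5:   IN={e-a}   OUT={e-a}
  B6:   IN={}   OUT={}
  B7:   IN={}   OUT={}
  B8:   IN={}   OUT={}
  B9:   IN={}   OUT={a-b, b*f}

Merge at B4: IN[B4] = OUT[B3] = {}
Applying B4's transfer function to that IN value gives OUT[B4] (row B4 above).

Answer: {e-a}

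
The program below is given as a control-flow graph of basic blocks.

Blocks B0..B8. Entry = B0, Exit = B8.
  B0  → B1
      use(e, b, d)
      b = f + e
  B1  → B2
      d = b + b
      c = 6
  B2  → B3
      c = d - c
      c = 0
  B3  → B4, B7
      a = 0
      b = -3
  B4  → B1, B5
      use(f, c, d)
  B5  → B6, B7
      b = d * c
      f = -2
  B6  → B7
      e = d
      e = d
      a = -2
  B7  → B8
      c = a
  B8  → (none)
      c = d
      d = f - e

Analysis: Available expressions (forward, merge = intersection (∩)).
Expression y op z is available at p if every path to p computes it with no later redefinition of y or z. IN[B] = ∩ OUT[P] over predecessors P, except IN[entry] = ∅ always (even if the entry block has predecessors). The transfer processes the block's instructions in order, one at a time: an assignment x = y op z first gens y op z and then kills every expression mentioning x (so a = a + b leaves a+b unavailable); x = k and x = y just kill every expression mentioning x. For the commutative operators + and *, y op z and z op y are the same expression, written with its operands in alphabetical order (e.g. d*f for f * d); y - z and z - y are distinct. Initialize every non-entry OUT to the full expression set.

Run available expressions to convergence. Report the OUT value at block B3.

Converged values:
  B0:   IN={}   OUT={e+f}
  B1:   IN={e+f}   OUT={b+b, e+f}
  B2:   IN={b+b, e+f}   OUT={b+b, e+f}
  B3:   IN={b+b, e+f}   OUT={e+f}
  B4:   IN={e+f}   OUT={e+f}
  B5:   IN={e+f}   OUT={c*d}
  B6:   IN={c*d}   OUT={c*d}
  B7:   IN={}   OUT={}
  B8:   IN={}   OUT={f-e}

Merge at B3: IN[B3] = OUT[B2] = {b+b, e+f}
Applying B3's transfer function to that IN value gives OUT[B3] (row B3 above).

Answer: {e+f}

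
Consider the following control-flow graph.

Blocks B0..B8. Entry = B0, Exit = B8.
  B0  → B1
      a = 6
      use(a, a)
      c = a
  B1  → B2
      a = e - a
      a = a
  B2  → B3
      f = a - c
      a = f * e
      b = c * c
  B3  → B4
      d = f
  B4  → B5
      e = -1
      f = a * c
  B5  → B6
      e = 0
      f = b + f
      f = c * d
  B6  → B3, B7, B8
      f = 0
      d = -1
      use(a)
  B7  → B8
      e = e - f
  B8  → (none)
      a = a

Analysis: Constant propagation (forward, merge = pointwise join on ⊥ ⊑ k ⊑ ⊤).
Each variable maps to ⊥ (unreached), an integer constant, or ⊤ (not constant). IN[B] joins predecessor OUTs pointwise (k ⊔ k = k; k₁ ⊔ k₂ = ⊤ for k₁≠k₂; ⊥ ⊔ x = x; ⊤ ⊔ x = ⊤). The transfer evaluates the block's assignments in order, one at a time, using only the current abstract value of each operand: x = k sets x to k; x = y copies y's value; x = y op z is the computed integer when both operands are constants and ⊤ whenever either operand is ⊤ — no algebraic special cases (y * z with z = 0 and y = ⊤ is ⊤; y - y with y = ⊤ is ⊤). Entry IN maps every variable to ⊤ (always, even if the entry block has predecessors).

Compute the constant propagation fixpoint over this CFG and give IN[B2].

Answer: {a: ⊤, b: ⊤, c: 6, d: ⊤, e: ⊤, f: ⊤}

Trace:
Converged values:
  B0: | IN=(all ⊤) | OUT={a:6, c:6; rest ⊤}
  B1: | IN={a:6, c:6; rest ⊤} | OUT={c:6; rest ⊤}
  B2: | IN={c:6; rest ⊤} | OUT={b:36, c:6; rest ⊤}
  B3: | IN={b:36, c:6; rest ⊤} | OUT={b:36, c:6; rest ⊤}
  B4: | IN={b:36, c:6; rest ⊤} | OUT={b:36, c:6, e:-1; rest ⊤}
  B5: | IN={b:36, c:6, e:-1; rest ⊤} | OUT={b:36, c:6, e:0; rest ⊤}
  B6: | IN={b:36, c:6, e:0; rest ⊤} | OUT={b:36, c:6, d:-1, e:0, f:0; rest ⊤}
  B7: | IN={b:36, c:6, d:-1, e:0, f:0; rest ⊤} | OUT={b:36, c:6, d:-1, e:0, f:0; rest ⊤}
  B8: | IN={b:36, c:6, d:-1, e:0, f:0; rest ⊤} | OUT={b:36, c:6, d:-1, e:0, f:0; rest ⊤}

Merge at B2: IN[B2] = OUT[B1] = {a: ⊤, b: ⊤, c: 6, d: ⊤, e: ⊤, f: ⊤}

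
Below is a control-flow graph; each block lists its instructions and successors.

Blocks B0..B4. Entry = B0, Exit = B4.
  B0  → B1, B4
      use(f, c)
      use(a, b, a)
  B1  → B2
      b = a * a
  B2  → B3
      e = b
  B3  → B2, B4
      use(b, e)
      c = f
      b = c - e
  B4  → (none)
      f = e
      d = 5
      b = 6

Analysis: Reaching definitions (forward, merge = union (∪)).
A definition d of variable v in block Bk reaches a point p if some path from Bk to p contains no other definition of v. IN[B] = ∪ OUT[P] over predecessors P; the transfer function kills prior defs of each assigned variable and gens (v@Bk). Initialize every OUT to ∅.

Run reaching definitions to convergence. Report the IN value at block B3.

Answer: {b@B1, b@B3, c@B3, e@B2}

Trace:
Converged values:
  B0: | IN={} | OUT={}
  B1: | IN={} | OUT={b@B1}
  B2: | IN={b@B1, b@B3, c@B3, e@B2} | OUT={b@B1, b@B3, c@B3, e@B2}
  B3: | IN={b@B1, b@B3, c@B3, e@B2} | OUT={b@B3, c@B3, e@B2}
  B4: | IN={b@B3, c@B3, e@B2} | OUT={b@B4, c@B3, d@B4, e@B2, f@B4}

Merge at B3: IN[B3] = OUT[B2] = {b@B1, b@B3, c@B3, e@B2}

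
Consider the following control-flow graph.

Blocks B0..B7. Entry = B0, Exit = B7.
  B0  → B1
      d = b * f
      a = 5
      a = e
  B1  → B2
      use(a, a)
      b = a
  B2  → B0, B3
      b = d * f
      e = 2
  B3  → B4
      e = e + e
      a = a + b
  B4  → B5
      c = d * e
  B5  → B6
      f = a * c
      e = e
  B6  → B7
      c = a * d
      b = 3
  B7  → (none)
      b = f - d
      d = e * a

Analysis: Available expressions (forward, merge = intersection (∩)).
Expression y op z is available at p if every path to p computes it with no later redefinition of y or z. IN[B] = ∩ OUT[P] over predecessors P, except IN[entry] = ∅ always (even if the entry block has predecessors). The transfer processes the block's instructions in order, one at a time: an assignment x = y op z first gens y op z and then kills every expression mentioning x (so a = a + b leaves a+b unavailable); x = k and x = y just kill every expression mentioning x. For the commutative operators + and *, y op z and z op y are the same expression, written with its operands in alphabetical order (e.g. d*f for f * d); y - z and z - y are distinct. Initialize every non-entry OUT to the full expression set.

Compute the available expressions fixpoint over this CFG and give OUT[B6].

Answer: {a*d}

Trace:
Fixpoint table:
  B0: | IN={} | OUT={b*f}
  B1: | IN={b*f} | OUT={}
  B2: | IN={} | OUT={d*f}
  B3: | IN={d*f} | OUT={d*f}
  B4: | IN={d*f} | OUT={d*e, d*f}
  B5: | IN={d*e, d*f} | OUT={a*c}
  B6: | IN={a*c} | OUT={a*d}
  B7: | IN={a*d} | OUT={a*e}

Merge at B6: IN[B6] = OUT[B5] = {a*c}
Applying B6's transfer function to that IN value gives OUT[B6] (row B6 above).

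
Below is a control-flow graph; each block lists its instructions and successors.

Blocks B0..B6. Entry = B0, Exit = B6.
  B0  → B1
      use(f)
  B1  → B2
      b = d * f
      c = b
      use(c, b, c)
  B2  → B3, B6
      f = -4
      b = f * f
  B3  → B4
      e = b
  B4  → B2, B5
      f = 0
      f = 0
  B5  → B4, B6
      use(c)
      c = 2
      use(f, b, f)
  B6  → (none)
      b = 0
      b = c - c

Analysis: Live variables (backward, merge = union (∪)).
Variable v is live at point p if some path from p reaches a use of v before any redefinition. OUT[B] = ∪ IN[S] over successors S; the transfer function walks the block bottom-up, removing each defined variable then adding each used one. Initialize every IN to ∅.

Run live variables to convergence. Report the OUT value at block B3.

Converged values:
  B0: | IN={d, f} | OUT={d, f}
  B1: | IN={d, f} | OUT={c}
  B2: | IN={c} | OUT={b, c}
  B3: | IN={b, c} | OUT={b, c}
  B4: | IN={b, c} | OUT={b, c, f}
  B5: | IN={b, c, f} | OUT={b, c}
  B6: | IN={c} | OUT={}

Merge at B3: OUT[B3] = IN[B4] = {b, c}

Answer: {b, c}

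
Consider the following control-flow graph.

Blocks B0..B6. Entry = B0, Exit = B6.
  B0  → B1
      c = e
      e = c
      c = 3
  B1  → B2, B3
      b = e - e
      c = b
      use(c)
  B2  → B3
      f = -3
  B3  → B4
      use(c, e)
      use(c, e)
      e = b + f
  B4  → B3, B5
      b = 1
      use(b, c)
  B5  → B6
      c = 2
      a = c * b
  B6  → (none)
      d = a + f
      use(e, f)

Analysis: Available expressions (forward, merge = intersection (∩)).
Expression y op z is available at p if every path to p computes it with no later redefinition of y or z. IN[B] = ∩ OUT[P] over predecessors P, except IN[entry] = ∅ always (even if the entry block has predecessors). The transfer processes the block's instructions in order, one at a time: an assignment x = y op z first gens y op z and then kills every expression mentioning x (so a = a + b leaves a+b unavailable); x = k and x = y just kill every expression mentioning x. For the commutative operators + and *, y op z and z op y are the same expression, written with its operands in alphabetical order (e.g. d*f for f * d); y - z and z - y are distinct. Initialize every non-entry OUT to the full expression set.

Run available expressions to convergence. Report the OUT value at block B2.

Answer: {e-e}

Derivation:
Converged values:
  B0:   IN={}   OUT={}
  B1:   IN={}   OUT={e-e}
  B2:   IN={e-e}   OUT={e-e}
  B3:   IN={}   OUT={b+f}
  B4:   IN={b+f}   OUT={}
  B5:   IN={}   OUT={b*c}
  B6:   IN={b*c}   OUT={a+f, b*c}

Merge at B2: IN[B2] = OUT[B1] = {e-e}
Applying B2's transfer function to that IN value gives OUT[B2] (row B2 above).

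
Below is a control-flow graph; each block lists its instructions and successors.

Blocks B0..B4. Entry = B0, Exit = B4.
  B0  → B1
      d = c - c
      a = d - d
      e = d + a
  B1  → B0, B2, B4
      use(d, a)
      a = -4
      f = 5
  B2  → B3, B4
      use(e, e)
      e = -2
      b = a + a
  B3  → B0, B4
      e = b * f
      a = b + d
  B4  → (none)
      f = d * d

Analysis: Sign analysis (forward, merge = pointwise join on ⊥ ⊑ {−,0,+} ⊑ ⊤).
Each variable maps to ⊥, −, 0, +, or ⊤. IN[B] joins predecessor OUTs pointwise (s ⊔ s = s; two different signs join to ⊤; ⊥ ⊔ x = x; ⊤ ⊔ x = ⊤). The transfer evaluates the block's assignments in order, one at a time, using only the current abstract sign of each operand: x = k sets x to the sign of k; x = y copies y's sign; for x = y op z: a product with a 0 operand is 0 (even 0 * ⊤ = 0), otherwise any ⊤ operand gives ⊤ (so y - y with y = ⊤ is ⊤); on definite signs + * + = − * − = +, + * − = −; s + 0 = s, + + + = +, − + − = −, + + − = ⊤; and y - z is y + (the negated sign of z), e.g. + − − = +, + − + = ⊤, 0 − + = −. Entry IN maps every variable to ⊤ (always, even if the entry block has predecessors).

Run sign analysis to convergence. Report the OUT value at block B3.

Fixpoint table:
  B0:   IN=(all ⊤)   OUT=(all ⊤)
  B1:   IN=(all ⊤)   OUT={a:-, f:+; rest ⊤}
  B2:   IN={a:-, f:+; rest ⊤}   OUT={a:-, b:-, e:-, f:+; rest ⊤}
  B3:   IN={a:-, b:-, e:-, f:+; rest ⊤}   OUT={b:-, e:-, f:+; rest ⊤}
  B4:   IN={f:+; rest ⊤}   OUT=(all ⊤)

Merge at B3: IN[B3] = OUT[B2] = {a: -, b: -, c: ⊤, d: ⊤, e: -, f: +}
Applying B3's transfer function to that IN value gives OUT[B3] (row B3 above).

Answer: {a: ⊤, b: -, c: ⊤, d: ⊤, e: -, f: +}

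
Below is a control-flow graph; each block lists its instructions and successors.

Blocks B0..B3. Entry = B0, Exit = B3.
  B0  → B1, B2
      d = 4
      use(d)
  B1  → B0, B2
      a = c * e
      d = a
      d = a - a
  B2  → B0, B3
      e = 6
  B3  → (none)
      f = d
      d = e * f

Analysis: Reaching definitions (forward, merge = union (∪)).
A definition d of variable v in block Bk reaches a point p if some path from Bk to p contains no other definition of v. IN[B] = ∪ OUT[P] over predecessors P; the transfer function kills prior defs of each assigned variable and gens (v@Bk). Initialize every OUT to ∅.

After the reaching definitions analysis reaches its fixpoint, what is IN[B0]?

Per-block solution:
  B0: | IN={a@B1, d@B0, d@B1, e@B2} | OUT={a@B1, d@B0, e@B2}
  B1: | IN={a@B1, d@B0, e@B2} | OUT={a@B1, d@B1, e@B2}
  B2: | IN={a@B1, d@B0, d@B1, e@B2} | OUT={a@B1, d@B0, d@B1, e@B2}
  B3: | IN={a@B1, d@B0, d@B1, e@B2} | OUT={a@B1, d@B3, e@B2, f@B3}

Merge at B0 (entry node, so the boundary value {} is joined with the incoming edge(s)): IN[B0] = {} ⊔ OUT[B1] ⊔ OUT[B2] = {a@B1, d@B0, d@B1, e@B2}

Answer: {a@B1, d@B0, d@B1, e@B2}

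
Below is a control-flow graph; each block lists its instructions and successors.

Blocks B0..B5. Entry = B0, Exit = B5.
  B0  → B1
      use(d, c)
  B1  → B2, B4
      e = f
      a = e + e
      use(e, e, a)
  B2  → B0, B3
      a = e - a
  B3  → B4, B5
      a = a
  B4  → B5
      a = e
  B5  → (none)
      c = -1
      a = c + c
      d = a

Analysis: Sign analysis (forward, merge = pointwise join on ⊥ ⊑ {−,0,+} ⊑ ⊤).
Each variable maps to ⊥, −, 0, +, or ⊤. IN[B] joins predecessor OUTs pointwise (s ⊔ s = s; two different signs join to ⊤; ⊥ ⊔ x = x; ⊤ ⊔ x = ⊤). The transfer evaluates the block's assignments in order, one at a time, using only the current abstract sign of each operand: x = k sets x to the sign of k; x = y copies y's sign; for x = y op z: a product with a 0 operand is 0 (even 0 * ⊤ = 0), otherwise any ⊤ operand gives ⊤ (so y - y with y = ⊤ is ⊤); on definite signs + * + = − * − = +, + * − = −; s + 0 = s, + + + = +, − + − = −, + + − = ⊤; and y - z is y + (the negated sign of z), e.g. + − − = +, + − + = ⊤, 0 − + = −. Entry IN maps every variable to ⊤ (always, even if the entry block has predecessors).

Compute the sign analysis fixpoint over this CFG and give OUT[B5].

Answer: {a: -, b: ⊤, c: -, d: -, e: ⊤, f: ⊤}

Trace:
Per-block solution:
  B0:  IN=(all ⊤)  OUT=(all ⊤)
  B1:  IN=(all ⊤)  OUT=(all ⊤)
  B2:  IN=(all ⊤)  OUT=(all ⊤)
  B3:  IN=(all ⊤)  OUT=(all ⊤)
  B4:  IN=(all ⊤)  OUT=(all ⊤)
  B5:  IN=(all ⊤)  OUT={a:-, c:-, d:-; rest ⊤}

Merge at B5: IN[B5] = OUT[B3] ⊔ OUT[B4] = {a: ⊤, b: ⊤, c: ⊤, d: ⊤, e: ⊤, f: ⊤}
Applying B5's transfer function to that IN value gives OUT[B5] (row B5 above).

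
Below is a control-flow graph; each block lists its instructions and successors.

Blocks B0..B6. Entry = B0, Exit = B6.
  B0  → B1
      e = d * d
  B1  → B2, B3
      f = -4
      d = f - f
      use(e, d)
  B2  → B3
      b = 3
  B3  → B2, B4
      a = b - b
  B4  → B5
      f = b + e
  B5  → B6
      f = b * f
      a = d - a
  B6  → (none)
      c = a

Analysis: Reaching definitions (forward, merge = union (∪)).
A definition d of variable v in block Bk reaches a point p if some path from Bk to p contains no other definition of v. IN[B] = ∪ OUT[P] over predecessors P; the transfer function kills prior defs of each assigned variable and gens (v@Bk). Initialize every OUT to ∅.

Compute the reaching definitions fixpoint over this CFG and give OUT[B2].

Converged values:
  B0:  IN={}  OUT={e@B0}
  B1:  IN={e@B0}  OUT={d@B1, e@B0, f@B1}
  B2:  IN={a@B3, b@B2, d@B1, e@B0, f@B1}  OUT={a@B3, b@B2, d@B1, e@B0, f@B1}
  B3:  IN={a@B3, b@B2, d@B1, e@B0, f@B1}  OUT={a@B3, b@B2, d@B1, e@B0, f@B1}
  B4:  IN={a@B3, b@B2, d@B1, e@B0, f@B1}  OUT={a@B3, b@B2, d@B1, e@B0, f@B4}
  B5:  IN={a@B3, b@B2, d@B1, e@B0, f@B4}  OUT={a@B5, b@B2, d@B1, e@B0, f@B5}
  B6:  IN={a@B5, b@B2, d@B1, e@B0, f@B5}  OUT={a@B5, b@B2, c@B6, d@B1, e@B0, f@B5}

Merge at B2: IN[B2] = OUT[B1] ⊔ OUT[B3] = {a@B3, b@B2, d@B1, e@B0, f@B1}
Applying B2's transfer function to that IN value gives OUT[B2] (row B2 above).

Answer: {a@B3, b@B2, d@B1, e@B0, f@B1}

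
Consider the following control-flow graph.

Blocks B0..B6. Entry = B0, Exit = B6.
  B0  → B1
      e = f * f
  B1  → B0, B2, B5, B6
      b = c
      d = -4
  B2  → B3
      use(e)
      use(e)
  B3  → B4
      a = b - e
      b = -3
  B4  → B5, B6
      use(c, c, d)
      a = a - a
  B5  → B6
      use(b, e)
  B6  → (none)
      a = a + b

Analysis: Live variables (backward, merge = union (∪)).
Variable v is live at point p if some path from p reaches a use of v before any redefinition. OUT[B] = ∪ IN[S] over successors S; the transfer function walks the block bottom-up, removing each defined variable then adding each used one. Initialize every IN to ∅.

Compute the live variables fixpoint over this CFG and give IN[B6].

Answer: {a, b}

Derivation:
Fixpoint table:
  B0:  IN={a, c, f}  OUT={a, c, e, f}
  B1:  IN={a, c, e, f}  OUT={a, b, c, d, e, f}
  B2:  IN={b, c, d, e}  OUT={b, c, d, e}
  B3:  IN={b, c, d, e}  OUT={a, b, c, d, e}
  B4:  IN={a, b, c, d, e}  OUT={a, b, e}
  B5:  IN={a, b, e}  OUT={a, b}
  B6:  IN={a, b}  OUT={}

B6 is the boundary node: OUT[B6] = {}
Applying B6's transfer function to that OUT value gives IN[B6] (row B6 above).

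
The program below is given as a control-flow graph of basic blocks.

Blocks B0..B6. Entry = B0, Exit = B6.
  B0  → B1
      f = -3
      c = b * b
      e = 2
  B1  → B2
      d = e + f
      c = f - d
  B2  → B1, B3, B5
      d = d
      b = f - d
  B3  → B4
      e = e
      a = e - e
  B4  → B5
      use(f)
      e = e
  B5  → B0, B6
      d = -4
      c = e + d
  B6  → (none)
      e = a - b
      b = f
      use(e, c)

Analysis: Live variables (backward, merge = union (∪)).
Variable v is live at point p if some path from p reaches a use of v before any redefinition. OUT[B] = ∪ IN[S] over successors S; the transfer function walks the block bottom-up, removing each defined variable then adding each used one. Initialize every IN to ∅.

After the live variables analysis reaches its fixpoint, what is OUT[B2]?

Converged values:
  B0: | IN={a, b} | OUT={a, e, f}
  B1: | IN={a, e, f} | OUT={a, d, e, f}
  B2: | IN={a, d, e, f} | OUT={a, b, e, f}
  B3: | IN={b, e, f} | OUT={a, b, e, f}
  B4: | IN={a, b, e, f} | OUT={a, b, e, f}
  B5: | IN={a, b, e, f} | OUT={a, b, c, f}
  B6: | IN={a, b, c, f} | OUT={}

Merge at B2: OUT[B2] = IN[B1] ⊔ IN[B3] ⊔ IN[B5] = {a, b, e, f}

Answer: {a, b, e, f}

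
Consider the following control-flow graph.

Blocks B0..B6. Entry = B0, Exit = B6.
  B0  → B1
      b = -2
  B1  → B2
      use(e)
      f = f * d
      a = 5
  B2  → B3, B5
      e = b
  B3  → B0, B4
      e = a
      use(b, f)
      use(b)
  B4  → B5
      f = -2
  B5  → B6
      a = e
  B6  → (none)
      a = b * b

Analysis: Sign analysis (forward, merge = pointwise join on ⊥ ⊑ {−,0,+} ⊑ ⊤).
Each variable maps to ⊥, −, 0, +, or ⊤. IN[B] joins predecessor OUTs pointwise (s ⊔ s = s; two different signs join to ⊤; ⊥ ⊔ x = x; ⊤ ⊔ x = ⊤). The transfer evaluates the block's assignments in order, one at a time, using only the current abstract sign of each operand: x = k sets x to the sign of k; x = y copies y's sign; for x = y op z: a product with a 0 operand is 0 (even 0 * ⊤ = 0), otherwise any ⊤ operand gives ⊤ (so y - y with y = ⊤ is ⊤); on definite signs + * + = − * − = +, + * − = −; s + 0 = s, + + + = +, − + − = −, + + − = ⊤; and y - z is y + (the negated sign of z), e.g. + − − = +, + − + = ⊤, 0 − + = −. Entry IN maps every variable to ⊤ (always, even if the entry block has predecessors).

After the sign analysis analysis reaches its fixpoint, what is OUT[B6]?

Per-block solution:
  B0:   IN=(all ⊤)   OUT={b:-; rest ⊤}
  B1:   IN={b:-; rest ⊤}   OUT={a:+, b:-; rest ⊤}
  B2:   IN={a:+, b:-; rest ⊤}   OUT={a:+, b:-, e:-; rest ⊤}
  B3:   IN={a:+, b:-, e:-; rest ⊤}   OUT={a:+, b:-, e:+; rest ⊤}
  B4:   IN={a:+, b:-, e:+; rest ⊤}   OUT={a:+, b:-, e:+, f:-; rest ⊤}
  B5:   IN={a:+, b:-; rest ⊤}   OUT={b:-; rest ⊤}
  B6:   IN={b:-; rest ⊤}   OUT={a:+, b:-; rest ⊤}

Merge at B6: IN[B6] = OUT[B5] = {a: ⊤, b: -, c: ⊤, d: ⊤, e: ⊤, f: ⊤}
Applying B6's transfer function to that IN value gives OUT[B6] (row B6 above).

Answer: {a: +, b: -, c: ⊤, d: ⊤, e: ⊤, f: ⊤}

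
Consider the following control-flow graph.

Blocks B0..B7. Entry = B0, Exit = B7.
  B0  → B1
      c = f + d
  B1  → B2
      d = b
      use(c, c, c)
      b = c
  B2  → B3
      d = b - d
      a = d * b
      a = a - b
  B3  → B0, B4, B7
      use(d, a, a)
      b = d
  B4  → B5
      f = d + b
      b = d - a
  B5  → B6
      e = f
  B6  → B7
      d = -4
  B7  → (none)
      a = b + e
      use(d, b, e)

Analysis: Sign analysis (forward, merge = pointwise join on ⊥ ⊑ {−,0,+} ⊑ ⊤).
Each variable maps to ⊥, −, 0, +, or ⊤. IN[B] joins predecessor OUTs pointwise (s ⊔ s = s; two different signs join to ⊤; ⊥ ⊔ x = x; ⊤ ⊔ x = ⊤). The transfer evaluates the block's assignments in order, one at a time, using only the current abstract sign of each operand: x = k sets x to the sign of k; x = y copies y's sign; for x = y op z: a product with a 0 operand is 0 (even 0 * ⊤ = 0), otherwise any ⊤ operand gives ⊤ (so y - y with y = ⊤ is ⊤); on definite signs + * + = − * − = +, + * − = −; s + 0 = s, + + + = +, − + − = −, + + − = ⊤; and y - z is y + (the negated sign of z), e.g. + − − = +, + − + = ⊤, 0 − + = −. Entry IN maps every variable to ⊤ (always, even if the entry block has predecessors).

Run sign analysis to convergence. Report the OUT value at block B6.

Fixpoint table:
  B0:  IN=(all ⊤)  OUT=(all ⊤)
  B1:  IN=(all ⊤)  OUT=(all ⊤)
  B2:  IN=(all ⊤)  OUT=(all ⊤)
  B3:  IN=(all ⊤)  OUT=(all ⊤)
  B4:  IN=(all ⊤)  OUT=(all ⊤)
  B5:  IN=(all ⊤)  OUT=(all ⊤)
  B6:  IN=(all ⊤)  OUT={d:-; rest ⊤}
  B7:  IN=(all ⊤)  OUT=(all ⊤)

Merge at B6: IN[B6] = OUT[B5] = {a: ⊤, b: ⊤, c: ⊤, d: ⊤, e: ⊤, f: ⊤}
Applying B6's transfer function to that IN value gives OUT[B6] (row B6 above).

Answer: {a: ⊤, b: ⊤, c: ⊤, d: -, e: ⊤, f: ⊤}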